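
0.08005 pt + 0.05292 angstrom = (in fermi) 2.824e+10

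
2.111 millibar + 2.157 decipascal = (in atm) 0.002086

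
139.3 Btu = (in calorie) 3.513e+04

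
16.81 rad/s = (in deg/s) 963.1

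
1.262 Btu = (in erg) 1.331e+10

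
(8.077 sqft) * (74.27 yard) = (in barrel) 320.5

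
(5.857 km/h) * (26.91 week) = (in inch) 1.042e+09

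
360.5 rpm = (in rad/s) 37.75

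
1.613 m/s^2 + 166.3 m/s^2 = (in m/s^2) 167.9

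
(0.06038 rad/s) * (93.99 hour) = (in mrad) 2.043e+07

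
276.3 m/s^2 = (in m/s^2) 276.3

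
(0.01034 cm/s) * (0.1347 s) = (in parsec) 4.514e-22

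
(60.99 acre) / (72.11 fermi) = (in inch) 1.348e+20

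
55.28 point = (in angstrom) 1.95e+08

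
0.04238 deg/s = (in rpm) 0.007063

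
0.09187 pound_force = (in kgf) 0.04167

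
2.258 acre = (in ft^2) 9.836e+04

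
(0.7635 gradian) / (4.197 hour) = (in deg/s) 4.548e-05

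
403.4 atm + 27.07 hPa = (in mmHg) 3.066e+05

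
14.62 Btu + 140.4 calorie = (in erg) 1.601e+11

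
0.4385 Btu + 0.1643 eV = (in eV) 2.888e+21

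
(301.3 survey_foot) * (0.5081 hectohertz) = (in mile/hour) 1.044e+04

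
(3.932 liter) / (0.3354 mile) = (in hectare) 7.285e-10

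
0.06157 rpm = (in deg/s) 0.3694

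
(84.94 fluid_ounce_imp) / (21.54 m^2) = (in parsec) 3.631e-21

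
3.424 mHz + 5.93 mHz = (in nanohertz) 9.354e+06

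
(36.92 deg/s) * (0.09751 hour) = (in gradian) 1.44e+04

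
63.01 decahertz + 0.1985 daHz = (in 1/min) 3.793e+04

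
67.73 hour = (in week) 0.4032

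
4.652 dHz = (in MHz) 4.652e-07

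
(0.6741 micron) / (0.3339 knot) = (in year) 1.244e-13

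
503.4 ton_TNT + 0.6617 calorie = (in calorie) 5.034e+11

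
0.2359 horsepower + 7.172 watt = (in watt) 183.1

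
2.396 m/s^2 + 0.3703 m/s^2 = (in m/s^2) 2.766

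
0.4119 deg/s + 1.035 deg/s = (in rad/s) 0.02525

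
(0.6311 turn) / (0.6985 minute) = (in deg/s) 5.421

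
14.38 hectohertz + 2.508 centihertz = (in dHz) 1.438e+04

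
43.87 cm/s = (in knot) 0.8528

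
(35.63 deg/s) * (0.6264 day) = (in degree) 1.928e+06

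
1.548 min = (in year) 2.945e-06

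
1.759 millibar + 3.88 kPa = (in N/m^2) 4056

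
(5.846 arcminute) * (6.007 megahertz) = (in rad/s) 1.022e+04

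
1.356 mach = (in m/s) 461.7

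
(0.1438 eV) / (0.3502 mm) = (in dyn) 6.579e-12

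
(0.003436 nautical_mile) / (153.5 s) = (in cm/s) 4.146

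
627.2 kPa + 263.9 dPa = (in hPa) 6272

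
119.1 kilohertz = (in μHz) 1.191e+11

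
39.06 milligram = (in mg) 39.06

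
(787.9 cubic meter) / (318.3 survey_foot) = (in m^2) 8.121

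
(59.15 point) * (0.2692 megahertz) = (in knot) 1.092e+04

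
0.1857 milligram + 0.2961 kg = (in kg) 0.2961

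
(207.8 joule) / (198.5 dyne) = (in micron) 1.047e+11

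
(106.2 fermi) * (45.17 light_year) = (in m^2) 4.538e+04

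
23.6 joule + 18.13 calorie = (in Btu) 0.09427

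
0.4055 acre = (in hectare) 0.1641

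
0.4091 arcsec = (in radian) 1.983e-06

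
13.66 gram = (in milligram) 1.366e+04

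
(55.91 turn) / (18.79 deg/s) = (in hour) 0.2976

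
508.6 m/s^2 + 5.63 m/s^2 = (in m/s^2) 514.2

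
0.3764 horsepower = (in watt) 280.7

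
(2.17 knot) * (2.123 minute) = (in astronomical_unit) 9.505e-10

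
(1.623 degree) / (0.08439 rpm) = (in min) 0.05342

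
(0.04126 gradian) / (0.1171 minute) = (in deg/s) 0.005285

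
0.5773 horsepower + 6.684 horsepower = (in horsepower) 7.261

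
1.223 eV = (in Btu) 1.857e-22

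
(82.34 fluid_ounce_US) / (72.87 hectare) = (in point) 9.472e-06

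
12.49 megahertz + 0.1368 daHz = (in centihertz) 1.249e+09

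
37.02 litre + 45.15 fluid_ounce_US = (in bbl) 0.2412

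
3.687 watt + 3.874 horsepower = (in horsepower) 3.879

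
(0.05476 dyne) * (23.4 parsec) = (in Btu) 3.748e+08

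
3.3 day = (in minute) 4752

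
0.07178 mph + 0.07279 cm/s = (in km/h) 0.1181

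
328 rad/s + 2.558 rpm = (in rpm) 3135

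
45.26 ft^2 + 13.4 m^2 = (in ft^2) 189.5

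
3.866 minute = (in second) 232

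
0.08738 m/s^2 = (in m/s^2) 0.08738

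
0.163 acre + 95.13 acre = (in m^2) 3.856e+05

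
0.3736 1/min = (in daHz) 0.0006227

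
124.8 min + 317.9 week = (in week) 317.9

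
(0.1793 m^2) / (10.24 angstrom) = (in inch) 6.894e+09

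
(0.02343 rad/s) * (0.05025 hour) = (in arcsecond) 8.743e+05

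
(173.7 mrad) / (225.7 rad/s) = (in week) 1.272e-09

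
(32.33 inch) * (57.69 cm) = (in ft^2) 5.099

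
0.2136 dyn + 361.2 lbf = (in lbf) 361.2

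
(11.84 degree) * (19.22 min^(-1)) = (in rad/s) 0.0662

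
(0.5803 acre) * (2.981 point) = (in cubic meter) 2.47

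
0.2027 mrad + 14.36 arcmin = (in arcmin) 15.06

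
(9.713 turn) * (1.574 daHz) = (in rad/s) 960.6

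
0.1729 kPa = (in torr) 1.297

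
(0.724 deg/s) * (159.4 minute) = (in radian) 120.9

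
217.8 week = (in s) 1.317e+08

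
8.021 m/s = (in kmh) 28.88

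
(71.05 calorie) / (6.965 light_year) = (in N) 4.511e-15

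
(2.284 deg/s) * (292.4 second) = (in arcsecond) 2.404e+06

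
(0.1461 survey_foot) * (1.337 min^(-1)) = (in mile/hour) 0.00222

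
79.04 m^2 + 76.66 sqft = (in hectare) 0.008616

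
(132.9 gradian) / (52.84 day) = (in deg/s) 2.62e-05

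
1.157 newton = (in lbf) 0.2601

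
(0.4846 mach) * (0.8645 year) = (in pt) 1.275e+13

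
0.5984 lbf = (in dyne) 2.662e+05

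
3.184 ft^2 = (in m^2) 0.2958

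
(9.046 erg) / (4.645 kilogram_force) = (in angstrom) 198.6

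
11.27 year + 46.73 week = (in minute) 6.395e+06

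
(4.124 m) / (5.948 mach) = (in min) 3.394e-05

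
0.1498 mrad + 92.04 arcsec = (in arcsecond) 122.9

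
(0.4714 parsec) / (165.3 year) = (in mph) 6.242e+06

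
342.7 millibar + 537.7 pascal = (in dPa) 3.481e+05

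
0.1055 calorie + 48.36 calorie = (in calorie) 48.47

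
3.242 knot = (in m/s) 1.668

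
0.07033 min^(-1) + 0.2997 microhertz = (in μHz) 1172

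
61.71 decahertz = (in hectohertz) 6.171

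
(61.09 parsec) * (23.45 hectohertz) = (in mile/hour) 9.888e+21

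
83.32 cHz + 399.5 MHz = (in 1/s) 3.995e+08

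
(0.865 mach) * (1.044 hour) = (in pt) 3.138e+09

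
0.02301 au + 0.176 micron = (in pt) 9.758e+12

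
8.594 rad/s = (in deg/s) 492.4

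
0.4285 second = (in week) 7.085e-07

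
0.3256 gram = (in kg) 0.0003256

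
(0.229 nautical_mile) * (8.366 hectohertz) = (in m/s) 3.548e+05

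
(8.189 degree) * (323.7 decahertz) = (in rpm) 4418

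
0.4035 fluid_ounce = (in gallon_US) 0.003152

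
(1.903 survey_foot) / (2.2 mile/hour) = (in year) 1.87e-08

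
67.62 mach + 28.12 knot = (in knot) 4.478e+04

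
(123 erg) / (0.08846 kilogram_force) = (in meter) 1.418e-05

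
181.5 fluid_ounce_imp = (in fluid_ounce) 174.4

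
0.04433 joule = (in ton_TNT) 1.06e-11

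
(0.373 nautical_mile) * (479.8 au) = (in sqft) 5.337e+17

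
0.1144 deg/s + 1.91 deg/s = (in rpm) 0.3374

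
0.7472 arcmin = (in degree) 0.01245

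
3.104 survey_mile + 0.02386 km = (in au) 3.355e-08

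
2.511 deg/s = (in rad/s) 0.04383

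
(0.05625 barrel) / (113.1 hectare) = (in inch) 3.113e-07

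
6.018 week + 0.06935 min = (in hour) 1011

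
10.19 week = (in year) 0.1954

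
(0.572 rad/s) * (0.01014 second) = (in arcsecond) 1196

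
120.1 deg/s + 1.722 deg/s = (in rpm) 20.3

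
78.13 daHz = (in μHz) 7.813e+08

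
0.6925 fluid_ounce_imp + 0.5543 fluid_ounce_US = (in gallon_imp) 0.007934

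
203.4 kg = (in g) 2.034e+05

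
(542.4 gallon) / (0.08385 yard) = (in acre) 0.006617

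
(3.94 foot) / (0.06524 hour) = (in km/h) 0.01841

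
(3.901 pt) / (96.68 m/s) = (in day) 1.648e-10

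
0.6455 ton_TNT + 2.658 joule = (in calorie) 6.455e+08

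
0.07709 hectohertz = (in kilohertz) 0.007709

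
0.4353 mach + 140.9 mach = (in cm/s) 4.812e+06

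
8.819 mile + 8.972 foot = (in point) 4.024e+07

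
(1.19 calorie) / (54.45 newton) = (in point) 259.2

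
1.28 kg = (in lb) 2.822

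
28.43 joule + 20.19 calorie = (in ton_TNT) 2.698e-08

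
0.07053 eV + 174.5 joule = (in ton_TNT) 4.171e-08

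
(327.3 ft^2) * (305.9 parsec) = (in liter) 2.87e+23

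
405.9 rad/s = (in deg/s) 2.326e+04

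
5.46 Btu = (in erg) 5.761e+10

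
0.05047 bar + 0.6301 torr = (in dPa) 5.131e+04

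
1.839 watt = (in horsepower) 0.002466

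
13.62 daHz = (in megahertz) 0.0001362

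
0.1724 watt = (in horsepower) 0.0002312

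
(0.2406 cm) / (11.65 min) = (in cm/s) 0.0003442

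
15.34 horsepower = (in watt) 1.144e+04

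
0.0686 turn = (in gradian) 27.44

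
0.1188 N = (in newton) 0.1188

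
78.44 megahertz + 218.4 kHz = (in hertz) 7.866e+07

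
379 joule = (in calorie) 90.58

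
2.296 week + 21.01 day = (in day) 37.08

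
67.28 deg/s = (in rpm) 11.21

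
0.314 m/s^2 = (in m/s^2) 0.314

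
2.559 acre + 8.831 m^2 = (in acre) 2.561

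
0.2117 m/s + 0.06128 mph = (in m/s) 0.2391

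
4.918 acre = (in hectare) 1.99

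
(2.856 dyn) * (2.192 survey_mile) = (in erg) 1.008e+06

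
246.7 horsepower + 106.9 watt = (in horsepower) 246.8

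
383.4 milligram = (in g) 0.3834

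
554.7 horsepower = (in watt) 4.136e+05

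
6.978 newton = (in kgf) 0.7116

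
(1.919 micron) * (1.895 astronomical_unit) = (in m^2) 5.44e+05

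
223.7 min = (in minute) 223.7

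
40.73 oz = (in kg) 1.155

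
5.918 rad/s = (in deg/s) 339.1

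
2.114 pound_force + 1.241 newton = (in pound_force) 2.393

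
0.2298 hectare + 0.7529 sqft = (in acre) 0.5679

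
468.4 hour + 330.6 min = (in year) 0.0541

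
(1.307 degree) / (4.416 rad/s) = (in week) 8.541e-09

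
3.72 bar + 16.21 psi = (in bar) 4.838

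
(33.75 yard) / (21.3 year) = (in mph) 1.028e-07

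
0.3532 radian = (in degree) 20.24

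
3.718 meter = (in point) 1.054e+04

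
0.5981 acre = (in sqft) 2.605e+04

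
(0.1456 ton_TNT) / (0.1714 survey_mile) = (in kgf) 2.252e+05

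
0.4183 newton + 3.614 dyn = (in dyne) 4.183e+04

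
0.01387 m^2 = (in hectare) 1.387e-06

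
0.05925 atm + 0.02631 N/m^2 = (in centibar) 6.004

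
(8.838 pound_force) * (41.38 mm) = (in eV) 1.015e+19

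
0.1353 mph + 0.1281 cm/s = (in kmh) 0.2224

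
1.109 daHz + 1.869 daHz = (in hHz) 0.2978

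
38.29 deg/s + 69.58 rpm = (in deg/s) 455.8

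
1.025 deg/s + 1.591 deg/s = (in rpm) 0.436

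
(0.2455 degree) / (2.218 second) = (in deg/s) 0.1107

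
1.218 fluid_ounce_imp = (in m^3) 3.461e-05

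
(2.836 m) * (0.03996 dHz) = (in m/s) 0.01133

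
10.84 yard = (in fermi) 9.912e+15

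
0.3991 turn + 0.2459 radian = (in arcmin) 9466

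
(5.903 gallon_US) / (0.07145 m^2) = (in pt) 886.5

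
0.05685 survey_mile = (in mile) 0.05685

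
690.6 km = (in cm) 6.906e+07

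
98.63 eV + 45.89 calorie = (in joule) 192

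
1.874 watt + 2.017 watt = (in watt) 3.891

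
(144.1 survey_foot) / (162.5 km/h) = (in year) 3.085e-08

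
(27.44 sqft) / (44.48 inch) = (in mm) 2256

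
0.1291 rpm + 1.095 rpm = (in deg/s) 7.345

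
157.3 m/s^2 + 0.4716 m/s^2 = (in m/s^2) 157.8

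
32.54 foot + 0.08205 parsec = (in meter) 2.532e+15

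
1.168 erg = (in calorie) 2.792e-08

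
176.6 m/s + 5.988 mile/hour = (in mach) 0.5265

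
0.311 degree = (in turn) 0.0008639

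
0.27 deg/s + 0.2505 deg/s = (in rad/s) 0.009084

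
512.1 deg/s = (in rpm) 85.35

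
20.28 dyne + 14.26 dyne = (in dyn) 34.54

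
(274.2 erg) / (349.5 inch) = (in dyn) 0.3089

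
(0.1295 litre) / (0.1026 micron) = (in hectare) 0.1262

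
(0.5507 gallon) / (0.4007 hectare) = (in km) 5.202e-10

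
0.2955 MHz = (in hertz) 2.955e+05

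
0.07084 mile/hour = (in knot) 0.06156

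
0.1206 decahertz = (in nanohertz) 1.206e+09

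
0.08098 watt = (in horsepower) 0.0001086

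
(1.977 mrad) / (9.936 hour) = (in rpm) 5.278e-07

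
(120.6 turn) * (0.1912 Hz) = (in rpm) 1384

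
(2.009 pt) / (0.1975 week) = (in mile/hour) 1.327e-08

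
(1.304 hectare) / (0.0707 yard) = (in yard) 2.206e+05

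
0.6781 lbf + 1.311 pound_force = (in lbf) 1.989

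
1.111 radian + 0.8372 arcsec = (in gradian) 70.73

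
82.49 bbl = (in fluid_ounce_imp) 4.616e+05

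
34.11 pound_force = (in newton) 151.7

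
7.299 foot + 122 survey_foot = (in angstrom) 3.941e+11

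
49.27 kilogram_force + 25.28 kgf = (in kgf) 74.55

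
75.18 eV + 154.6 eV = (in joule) 3.681e-17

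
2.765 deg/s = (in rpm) 0.4608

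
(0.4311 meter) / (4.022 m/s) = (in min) 0.001786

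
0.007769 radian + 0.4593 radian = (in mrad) 467.1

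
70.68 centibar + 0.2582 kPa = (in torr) 532.1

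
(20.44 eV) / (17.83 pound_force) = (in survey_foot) 1.355e-19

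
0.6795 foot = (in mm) 207.1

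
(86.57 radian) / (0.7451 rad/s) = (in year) 3.684e-06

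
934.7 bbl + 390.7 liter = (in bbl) 937.2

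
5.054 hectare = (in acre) 12.49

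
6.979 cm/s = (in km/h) 0.2512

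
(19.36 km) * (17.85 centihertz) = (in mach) 10.15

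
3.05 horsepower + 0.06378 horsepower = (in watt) 2322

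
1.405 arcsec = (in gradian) 0.0004336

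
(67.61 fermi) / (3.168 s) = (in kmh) 7.683e-14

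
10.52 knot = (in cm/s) 541.2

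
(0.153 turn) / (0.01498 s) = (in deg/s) 3677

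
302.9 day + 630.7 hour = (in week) 47.03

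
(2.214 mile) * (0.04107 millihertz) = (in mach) 0.0004298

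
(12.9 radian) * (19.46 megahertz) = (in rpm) 2.397e+09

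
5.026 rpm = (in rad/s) 0.5263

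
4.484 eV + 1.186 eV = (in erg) 9.084e-12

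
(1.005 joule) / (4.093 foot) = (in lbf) 0.1811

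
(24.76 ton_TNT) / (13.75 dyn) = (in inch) 2.966e+16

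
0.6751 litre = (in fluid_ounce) 22.83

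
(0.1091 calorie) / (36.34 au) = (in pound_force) 1.888e-14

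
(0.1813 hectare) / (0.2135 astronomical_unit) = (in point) 0.0001609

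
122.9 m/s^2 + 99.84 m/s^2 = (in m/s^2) 222.7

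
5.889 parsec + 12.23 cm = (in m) 1.817e+17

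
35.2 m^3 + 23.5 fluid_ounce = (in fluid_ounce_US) 1.19e+06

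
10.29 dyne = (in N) 0.0001029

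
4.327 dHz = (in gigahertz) 4.327e-10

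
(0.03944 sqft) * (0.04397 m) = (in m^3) 0.0001611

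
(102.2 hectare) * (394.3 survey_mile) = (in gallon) 1.713e+14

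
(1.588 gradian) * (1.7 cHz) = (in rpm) 0.004049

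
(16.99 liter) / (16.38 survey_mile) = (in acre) 1.593e-10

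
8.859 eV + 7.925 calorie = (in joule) 33.16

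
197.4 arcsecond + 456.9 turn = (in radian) 2871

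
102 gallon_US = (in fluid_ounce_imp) 1.359e+04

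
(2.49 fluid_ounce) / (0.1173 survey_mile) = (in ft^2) 4.199e-06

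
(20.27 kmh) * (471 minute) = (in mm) 1.591e+08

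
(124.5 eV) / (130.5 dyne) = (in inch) 6.018e-13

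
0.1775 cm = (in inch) 0.06988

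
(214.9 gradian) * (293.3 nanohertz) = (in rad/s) 9.901e-07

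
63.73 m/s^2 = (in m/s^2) 63.73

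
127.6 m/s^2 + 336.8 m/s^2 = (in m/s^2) 464.4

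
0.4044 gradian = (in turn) 0.001011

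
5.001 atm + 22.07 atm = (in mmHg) 2.057e+04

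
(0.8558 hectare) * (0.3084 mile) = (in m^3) 4.248e+06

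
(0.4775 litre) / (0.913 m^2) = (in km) 5.23e-07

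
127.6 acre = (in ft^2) 5.558e+06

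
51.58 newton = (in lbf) 11.6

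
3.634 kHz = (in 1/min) 2.18e+05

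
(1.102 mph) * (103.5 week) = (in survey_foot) 1.012e+08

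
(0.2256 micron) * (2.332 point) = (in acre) 4.586e-14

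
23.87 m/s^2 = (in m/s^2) 23.87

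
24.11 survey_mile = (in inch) 1.528e+06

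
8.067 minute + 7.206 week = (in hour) 1211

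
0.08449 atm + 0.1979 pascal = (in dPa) 8.561e+04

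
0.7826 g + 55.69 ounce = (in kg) 1.58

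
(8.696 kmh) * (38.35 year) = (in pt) 8.281e+12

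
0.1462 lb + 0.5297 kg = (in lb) 1.314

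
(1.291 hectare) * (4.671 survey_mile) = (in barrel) 6.104e+08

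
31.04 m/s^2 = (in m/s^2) 31.04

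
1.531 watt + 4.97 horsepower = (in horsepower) 4.972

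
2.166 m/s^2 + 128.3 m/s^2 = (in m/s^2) 130.5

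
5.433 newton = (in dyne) 5.433e+05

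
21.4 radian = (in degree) 1226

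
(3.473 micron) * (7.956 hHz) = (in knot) 0.005371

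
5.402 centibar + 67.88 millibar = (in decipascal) 1.219e+05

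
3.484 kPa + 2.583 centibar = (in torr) 45.51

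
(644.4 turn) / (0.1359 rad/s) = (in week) 0.04926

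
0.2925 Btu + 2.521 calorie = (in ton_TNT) 7.628e-08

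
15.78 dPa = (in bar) 1.578e-05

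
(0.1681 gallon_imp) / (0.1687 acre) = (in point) 0.003173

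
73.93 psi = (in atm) 5.031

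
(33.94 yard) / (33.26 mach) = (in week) 4.531e-09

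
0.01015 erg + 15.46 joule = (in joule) 15.46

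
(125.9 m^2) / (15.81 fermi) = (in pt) 2.257e+19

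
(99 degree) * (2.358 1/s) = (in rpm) 38.91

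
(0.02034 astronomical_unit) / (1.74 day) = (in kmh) 7.286e+04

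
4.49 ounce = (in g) 127.3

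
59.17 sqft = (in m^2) 5.497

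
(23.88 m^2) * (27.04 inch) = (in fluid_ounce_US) 5.546e+05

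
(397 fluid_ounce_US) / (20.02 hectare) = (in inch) 2.309e-06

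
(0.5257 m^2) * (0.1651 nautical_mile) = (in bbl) 1011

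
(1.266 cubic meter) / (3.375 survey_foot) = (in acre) 0.0003041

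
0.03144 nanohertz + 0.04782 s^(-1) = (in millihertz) 47.82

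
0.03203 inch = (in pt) 2.306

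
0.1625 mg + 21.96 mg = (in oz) 0.0007803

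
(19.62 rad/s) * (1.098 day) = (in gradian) 1.185e+08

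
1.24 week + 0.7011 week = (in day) 13.59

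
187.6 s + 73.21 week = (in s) 4.428e+07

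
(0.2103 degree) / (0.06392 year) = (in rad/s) 1.821e-09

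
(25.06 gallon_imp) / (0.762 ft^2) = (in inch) 63.36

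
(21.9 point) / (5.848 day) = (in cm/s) 1.529e-06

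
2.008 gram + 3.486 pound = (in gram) 1583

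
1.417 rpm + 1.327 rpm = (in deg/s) 16.46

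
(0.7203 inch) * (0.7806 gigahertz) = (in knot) 2.776e+07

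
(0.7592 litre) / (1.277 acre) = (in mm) 0.0001469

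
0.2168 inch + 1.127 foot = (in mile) 0.0002169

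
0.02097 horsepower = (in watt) 15.64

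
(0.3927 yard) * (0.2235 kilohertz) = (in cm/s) 8026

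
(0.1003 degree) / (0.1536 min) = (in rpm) 0.001814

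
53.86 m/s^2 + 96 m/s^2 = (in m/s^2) 149.9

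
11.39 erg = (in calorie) 2.722e-07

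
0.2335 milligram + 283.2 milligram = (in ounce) 0.009998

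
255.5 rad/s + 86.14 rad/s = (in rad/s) 341.6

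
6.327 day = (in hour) 151.8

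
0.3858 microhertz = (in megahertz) 3.858e-13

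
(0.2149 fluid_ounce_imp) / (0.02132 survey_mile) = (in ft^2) 1.916e-06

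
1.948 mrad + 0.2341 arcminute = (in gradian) 0.1283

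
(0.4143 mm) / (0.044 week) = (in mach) 4.572e-11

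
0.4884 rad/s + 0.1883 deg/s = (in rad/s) 0.4917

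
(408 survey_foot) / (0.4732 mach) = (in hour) 0.0002144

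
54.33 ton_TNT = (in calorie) 5.433e+10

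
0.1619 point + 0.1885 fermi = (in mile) 3.549e-08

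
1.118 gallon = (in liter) 4.232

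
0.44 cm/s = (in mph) 0.009843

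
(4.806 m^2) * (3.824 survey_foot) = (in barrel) 35.23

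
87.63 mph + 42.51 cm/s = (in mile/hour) 88.58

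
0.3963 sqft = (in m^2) 0.03682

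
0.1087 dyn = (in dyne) 0.1087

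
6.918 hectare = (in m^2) 6.918e+04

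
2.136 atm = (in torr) 1623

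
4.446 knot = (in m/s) 2.287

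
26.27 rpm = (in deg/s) 157.6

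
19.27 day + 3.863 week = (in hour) 1111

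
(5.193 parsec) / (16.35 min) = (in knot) 3.175e+14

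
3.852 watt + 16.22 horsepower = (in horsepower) 16.23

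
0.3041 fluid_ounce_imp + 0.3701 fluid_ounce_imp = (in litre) 0.01916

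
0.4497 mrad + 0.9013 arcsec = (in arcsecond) 93.66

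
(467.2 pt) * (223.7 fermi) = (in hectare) 3.687e-18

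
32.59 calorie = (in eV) 8.511e+20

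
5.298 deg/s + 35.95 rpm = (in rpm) 36.83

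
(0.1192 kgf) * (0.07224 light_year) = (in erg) 7.989e+21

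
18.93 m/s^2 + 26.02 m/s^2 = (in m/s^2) 44.95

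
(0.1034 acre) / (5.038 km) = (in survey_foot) 0.2725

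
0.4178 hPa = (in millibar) 0.4178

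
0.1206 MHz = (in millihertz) 1.206e+08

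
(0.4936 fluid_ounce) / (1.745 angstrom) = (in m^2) 8.365e+04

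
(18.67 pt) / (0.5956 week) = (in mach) 5.37e-11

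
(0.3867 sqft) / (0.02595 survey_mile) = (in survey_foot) 0.002822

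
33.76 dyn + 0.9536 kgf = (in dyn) 9.352e+05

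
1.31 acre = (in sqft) 5.706e+04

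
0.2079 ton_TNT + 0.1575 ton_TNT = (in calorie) 3.654e+08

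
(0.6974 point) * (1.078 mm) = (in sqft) 2.855e-06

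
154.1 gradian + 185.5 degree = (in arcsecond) 1.167e+06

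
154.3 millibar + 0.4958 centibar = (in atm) 0.1572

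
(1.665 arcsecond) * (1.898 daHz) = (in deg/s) 0.008778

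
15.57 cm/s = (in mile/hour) 0.3483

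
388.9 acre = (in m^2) 1.574e+06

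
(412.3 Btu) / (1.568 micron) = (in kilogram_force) 2.829e+10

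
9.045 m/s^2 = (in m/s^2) 9.045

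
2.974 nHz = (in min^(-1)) 1.784e-07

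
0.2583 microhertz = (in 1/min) 1.55e-05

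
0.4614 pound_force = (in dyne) 2.052e+05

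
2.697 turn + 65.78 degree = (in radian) 18.09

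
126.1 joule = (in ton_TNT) 3.014e-08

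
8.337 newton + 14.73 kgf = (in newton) 152.8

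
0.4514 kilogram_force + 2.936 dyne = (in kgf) 0.4514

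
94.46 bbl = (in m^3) 15.02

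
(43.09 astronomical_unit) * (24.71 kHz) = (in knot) 3.096e+17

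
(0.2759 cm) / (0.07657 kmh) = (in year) 4.113e-09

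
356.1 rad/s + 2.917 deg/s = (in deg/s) 2.041e+04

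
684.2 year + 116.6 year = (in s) 2.525e+10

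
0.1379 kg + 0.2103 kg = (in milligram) 3.482e+05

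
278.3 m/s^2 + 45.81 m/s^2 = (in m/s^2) 324.1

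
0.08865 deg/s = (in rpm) 0.01478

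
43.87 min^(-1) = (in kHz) 0.0007312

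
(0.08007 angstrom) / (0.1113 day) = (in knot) 1.619e-15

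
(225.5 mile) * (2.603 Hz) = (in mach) 2774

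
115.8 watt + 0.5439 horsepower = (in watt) 521.4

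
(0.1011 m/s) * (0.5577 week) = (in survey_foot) 1.119e+05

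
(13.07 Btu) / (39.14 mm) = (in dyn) 3.523e+10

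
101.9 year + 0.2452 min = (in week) 5313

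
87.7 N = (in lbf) 19.72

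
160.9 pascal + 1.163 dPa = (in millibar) 1.61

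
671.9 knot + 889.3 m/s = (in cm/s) 1.235e+05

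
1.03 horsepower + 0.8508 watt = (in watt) 768.9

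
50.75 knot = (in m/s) 26.11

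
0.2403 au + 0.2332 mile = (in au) 0.2403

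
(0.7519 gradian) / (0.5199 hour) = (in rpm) 6.026e-05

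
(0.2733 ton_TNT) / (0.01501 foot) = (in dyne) 2.499e+16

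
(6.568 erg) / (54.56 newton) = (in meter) 1.204e-08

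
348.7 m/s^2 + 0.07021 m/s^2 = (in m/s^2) 348.8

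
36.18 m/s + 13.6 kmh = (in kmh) 143.8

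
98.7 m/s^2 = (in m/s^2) 98.7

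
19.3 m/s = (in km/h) 69.48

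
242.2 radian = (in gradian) 1.542e+04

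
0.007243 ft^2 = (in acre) 1.663e-07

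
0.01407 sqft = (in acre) 3.23e-07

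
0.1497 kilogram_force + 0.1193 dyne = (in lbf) 0.33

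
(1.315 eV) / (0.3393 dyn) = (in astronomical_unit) 4.151e-25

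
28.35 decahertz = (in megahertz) 0.0002835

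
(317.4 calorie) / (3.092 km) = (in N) 0.4295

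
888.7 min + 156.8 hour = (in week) 1.021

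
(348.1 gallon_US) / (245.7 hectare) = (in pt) 0.00152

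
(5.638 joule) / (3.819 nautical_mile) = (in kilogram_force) 8.129e-05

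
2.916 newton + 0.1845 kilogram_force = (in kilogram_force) 0.4818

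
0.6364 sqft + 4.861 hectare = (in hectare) 4.861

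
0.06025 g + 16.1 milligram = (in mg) 76.35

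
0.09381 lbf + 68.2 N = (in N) 68.62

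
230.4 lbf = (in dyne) 1.025e+08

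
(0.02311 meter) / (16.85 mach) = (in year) 1.277e-13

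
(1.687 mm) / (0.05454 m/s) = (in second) 0.03093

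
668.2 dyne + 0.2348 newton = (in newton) 0.2415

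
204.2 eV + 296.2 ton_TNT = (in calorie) 2.962e+11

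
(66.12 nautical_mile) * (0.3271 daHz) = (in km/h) 1.442e+06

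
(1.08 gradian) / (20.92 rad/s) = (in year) 2.571e-11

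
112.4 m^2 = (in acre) 0.02777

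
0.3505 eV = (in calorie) 1.342e-20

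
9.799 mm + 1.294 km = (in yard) 1415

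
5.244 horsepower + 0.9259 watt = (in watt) 3911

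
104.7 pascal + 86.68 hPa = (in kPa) 8.773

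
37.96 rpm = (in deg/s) 227.8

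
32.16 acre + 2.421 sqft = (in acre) 32.16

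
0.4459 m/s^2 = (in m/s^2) 0.4459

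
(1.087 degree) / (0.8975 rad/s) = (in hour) 5.872e-06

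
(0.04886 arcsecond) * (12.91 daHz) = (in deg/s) 0.001752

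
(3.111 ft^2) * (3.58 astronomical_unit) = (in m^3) 1.548e+11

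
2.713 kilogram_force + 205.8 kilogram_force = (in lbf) 459.7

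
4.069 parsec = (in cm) 1.256e+19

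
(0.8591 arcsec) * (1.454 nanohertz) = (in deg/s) 3.47e-13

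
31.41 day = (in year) 0.08605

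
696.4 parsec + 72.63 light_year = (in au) 1.482e+08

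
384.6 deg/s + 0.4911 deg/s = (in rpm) 64.18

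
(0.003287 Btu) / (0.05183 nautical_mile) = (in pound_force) 0.008122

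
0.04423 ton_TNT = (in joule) 1.851e+08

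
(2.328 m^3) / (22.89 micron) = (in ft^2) 1.095e+06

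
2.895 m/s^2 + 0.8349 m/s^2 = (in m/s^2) 3.73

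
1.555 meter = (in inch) 61.22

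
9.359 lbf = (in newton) 41.63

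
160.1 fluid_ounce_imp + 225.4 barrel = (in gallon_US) 9468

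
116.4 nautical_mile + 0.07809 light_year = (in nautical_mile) 3.989e+11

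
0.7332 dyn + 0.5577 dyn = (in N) 1.291e-05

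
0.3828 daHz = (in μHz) 3.828e+06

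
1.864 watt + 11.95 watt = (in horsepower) 0.01852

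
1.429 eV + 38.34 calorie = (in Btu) 0.152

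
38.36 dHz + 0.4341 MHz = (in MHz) 0.4341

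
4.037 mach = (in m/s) 1375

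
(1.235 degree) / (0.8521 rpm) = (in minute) 0.004026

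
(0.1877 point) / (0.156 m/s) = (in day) 4.913e-09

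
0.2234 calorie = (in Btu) 0.0008859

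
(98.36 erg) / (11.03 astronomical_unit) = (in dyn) 5.961e-13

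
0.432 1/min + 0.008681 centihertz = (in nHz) 7.287e+06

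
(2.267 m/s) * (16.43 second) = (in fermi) 3.725e+16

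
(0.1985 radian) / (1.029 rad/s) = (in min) 0.003215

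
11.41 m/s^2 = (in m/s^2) 11.41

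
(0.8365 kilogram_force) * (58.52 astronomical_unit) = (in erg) 7.182e+20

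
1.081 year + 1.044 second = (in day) 394.6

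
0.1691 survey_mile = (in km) 0.2721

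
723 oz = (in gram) 2.05e+04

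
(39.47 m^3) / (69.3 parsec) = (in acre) 4.561e-21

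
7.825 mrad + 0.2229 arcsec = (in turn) 0.001246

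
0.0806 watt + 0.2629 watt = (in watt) 0.3435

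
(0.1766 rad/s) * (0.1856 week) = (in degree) 1.136e+06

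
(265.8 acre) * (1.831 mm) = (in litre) 1.97e+06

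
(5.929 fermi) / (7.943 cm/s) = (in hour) 2.073e-17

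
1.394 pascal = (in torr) 0.01046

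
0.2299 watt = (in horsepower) 0.0003083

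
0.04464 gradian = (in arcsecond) 144.6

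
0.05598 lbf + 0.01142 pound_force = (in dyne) 2.998e+04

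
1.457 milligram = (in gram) 0.001457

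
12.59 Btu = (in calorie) 3175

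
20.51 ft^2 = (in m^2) 1.905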